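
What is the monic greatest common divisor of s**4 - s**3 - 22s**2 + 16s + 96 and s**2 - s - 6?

s**2 - s - 6

By polynomial division,
  s**4 - s**3 - 22s**2 + 16s + 96 = (s**2 - 16)(s**2 - s - 6) + (0)
The last nonzero remainder s**2 - s - 6 is already monic.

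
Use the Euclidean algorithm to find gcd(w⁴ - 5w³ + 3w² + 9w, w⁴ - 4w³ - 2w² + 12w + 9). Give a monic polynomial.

Euclidean algorithm in ℚ[w]:
  w⁴ - 5w³ + 3w² + 9w = (w⁴ - 4w³ - 2w² + 12w + 9) + (-w³ + 5w² - 3w - 9)
  w⁴ - 4w³ - 2w² + 12w + 9 = (-w - 1)(-w³ + 5w² - 3w - 9) + (0)
Last nonzero remainder: -w³ + 5w² - 3w - 9. Dividing through by -1 gives the monic gcd w³ - 5w² + 3w + 9.

w³ - 5w² + 3w + 9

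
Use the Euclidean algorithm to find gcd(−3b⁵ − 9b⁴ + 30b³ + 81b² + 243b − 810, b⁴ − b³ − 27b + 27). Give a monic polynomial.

b³ − 27

Euclidean algorithm in ℚ[b]:
  −3b⁵ − 9b⁴ + 30b³ + 81b² + 243b − 810 = (−3b − 12)(b⁴ − b³ − 27b + 27) + (18b³ − 486)
  b⁴ − b³ − 27b + 27 = ((1/18)b − 1/18)(18b³ − 486) + (0)
Last nonzero remainder: 18b³ − 486. Dividing through by 18 gives the monic gcd b³ − 27.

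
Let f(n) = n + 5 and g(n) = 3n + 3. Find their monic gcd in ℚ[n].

1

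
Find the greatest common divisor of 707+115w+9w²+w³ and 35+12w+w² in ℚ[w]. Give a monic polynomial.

By polynomial division,
  w³+9w²+115w+707 = (w−3)(w²+12w+35) + (116w+812)
  w²+12w+35 = ((1/116)w+5/116)(116w+812) + (0)
Last nonzero remainder: 116w+812. Dividing through by 116 gives the monic gcd w+7.

7+w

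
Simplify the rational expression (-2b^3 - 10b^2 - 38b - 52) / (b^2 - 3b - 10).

By polynomial division,
  -2b^3 - 10b^2 - 38b - 52 = (-2b - 16)(b^2 - 3b - 10) + (-106b - 212)
  b^2 - 3b - 10 = (-(1/106)b + 5/106)(-106b - 212) + (0)
Last nonzero remainder: -106b - 212. Dividing through by -106 gives the monic gcd b + 2.
Cancel b + 2 from numerator and denominator to get the reduced form.

(-2b^2 - 6b - 26)/(b - 5)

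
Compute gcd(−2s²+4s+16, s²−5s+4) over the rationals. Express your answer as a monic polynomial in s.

Repeated division with remainder:
  −2s²+4s+16 = (−2)(s²−5s+4) + (−6s+24)
  s²−5s+4 = (−(1/6)s+1/6)(−6s+24) + (0)
Last nonzero remainder: −6s+24. Dividing through by −6 gives the monic gcd s−4.

s−4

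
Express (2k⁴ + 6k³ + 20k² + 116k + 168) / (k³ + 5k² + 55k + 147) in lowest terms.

By polynomial division,
  2k⁴ + 6k³ + 20k² + 116k + 168 = (2k - 4)(k³ + 5k² + 55k + 147) + (-70k² + 42k + 756)
  k³ + 5k² + 55k + 147 = (-(1/70)k - 2/25)(-70k² + 42k + 756) + ((1729/25)k + 5187/25)
  -70k² + 42k + 756 = (-(250/247)k + 900/247)((1729/25)k + 5187/25) + (0)
Last nonzero remainder: (1729/25)k + 5187/25. Dividing through by 1729/25 gives the monic gcd k + 3.
Cancel k + 3 from numerator and denominator to get the reduced form.

(2k³ + 20k + 56)/(k² + 2k + 49)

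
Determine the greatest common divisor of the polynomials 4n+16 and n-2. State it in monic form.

1

Apply the Euclidean algorithm:
  4n+16 = (4)(n-2) + (24)
  n-2 = ((1/24)n-1/12)(24) + (0)
The last nonzero remainder is the constant 24, so the polynomials are coprime and gcd = 1.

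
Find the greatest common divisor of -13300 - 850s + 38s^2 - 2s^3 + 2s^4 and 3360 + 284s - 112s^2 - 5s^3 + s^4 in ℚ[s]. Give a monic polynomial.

-70 - 3s + s^2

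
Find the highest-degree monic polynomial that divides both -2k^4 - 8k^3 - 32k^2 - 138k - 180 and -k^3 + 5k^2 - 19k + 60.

k^2 - k + 15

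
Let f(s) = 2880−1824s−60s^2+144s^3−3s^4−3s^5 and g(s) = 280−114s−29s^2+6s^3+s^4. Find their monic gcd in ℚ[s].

Apply the Euclidean algorithm:
  −3s^5−3s^4+144s^3−60s^2−1824s+2880 = (−3s+15)(s^4+6s^3−29s^2−114s+280) + (−33s^3+33s^2+726s−1320)
  s^4+6s^3−29s^2−114s+280 = (−(1/33)s−7/33)(−33s^3+33s^2+726s−1320) + (0)
Last nonzero remainder: −33s^3+33s^2+726s−1320. Dividing through by −33 gives the monic gcd s^3−s^2−22s+40.

40−22s−s^2+s^3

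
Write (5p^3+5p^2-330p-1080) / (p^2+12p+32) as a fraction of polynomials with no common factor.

Euclidean algorithm in ℚ[p]:
  5p^3+5p^2-330p-1080 = (5p-55)(p^2+12p+32) + (170p+680)
  p^2+12p+32 = ((1/170)p+4/85)(170p+680) + (0)
Last nonzero remainder: 170p+680. Dividing through by 170 gives the monic gcd p+4.
Cancel p+4 from numerator and denominator to get the reduced form.

(5p^2-15p-270)/(p+8)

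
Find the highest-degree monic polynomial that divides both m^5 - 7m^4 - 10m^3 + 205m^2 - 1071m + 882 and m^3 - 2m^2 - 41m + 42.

Apply the Euclidean algorithm:
  m^5 - 7m^4 - 10m^3 + 205m^2 - 1071m + 882 = (m^2 - 5m + 21)(m^3 - 2m^2 - 41m + 42) + (0)
The last nonzero remainder m^3 - 2m^2 - 41m + 42 is already monic.

m^3 - 2m^2 - 41m + 42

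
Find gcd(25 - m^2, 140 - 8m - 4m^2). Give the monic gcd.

Euclidean algorithm in ℚ[m]:
  -m^2 + 25 = (1/4)(-4m^2 - 8m + 140) + (2m - 10)
  -4m^2 - 8m + 140 = (-2m - 14)(2m - 10) + (0)
Last nonzero remainder: 2m - 10. Dividing through by 2 gives the monic gcd m - 5.

-5 + m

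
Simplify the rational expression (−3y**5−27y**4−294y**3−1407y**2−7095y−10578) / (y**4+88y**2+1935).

Repeated division with remainder:
  −3y**5−27y**4−294y**3−1407y**2−7095y−10578 = (−3y−27)(y**4+88y**2+1935) + (−30y**3+969y**2−1290y+41667)
  y**4+88y**2+1935 = (−(1/30)y−323/300)(−30y**3+969y**2−1290y+41667) + ((108829/100)y**2+4679647/100)
  −30y**3+969y**2−1290y+41667 = (−(3000/108829)y+96900/108829)((108829/100)y**2+4679647/100) + (0)
Last nonzero remainder: (108829/100)y**2+4679647/100. Dividing through by 108829/100 gives the monic gcd y**2+43.
Cancel y**2+43 from numerator and denominator to get the reduced form.

(−3y**3−27y**2−165y−246)/(y**2+45)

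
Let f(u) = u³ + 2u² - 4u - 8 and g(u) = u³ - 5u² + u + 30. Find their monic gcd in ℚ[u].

u + 2

Apply the Euclidean algorithm:
  u³ + 2u² - 4u - 8 = (u³ - 5u² + u + 30) + (7u² - 5u - 38)
  u³ - 5u² + u + 30 = ((1/7)u - 30/49)(7u² - 5u - 38) + ((165/49)u + 330/49)
  7u² - 5u - 38 = ((343/165)u - 931/165)((165/49)u + 330/49) + (0)
Last nonzero remainder: (165/49)u + 330/49. Dividing through by 165/49 gives the monic gcd u + 2.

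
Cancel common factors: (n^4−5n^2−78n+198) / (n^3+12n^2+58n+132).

Repeated division with remainder:
  n^4−5n^2−78n+198 = (n−12)(n^3+12n^2+58n+132) + (81n^2+486n+1782)
  n^3+12n^2+58n+132 = ((1/81)n+2/27)(81n^2+486n+1782) + (0)
Last nonzero remainder: 81n^2+486n+1782. Dividing through by 81 gives the monic gcd n^2+6n+22.
Cancel n^2+6n+22 from numerator and denominator to get the reduced form.

(n^2−6n+9)/(n+6)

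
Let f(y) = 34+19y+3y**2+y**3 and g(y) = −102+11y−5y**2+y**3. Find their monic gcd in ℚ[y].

Euclidean algorithm in ℚ[y]:
  y**3+3y**2+19y+34 = (y**3−5y**2+11y−102) + (8y**2+8y+136)
  y**3−5y**2+11y−102 = ((1/8)y−3/4)(8y**2+8y+136) + (0)
Last nonzero remainder: 8y**2+8y+136. Dividing through by 8 gives the monic gcd y**2+y+17.

17+y+y**2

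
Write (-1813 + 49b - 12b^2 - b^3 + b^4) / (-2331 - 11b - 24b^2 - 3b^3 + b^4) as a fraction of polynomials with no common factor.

Euclidean algorithm in ℚ[b]:
  b^4 - b^3 - 12b^2 + 49b - 1813 = (b^4 - 3b^3 - 24b^2 - 11b - 2331) + (2b^3 + 12b^2 + 60b + 518)
  b^4 - 3b^3 - 24b^2 - 11b - 2331 = ((1/2)b - 9/2)(2b^3 + 12b^2 + 60b + 518) + (0)
Last nonzero remainder: 2b^3 + 12b^2 + 60b + 518. Dividing through by 2 gives the monic gcd b^3 + 6b^2 + 30b + 259.
Cancel b^3 + 6b^2 + 30b + 259 from numerator and denominator to get the reduced form.

(-7 + b)/(-9 + b)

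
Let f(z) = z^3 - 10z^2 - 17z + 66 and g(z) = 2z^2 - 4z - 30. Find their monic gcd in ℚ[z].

z + 3

Repeated division with remainder:
  z^3 - 10z^2 - 17z + 66 = ((1/2)z - 4)(2z^2 - 4z - 30) + (-18z - 54)
  2z^2 - 4z - 30 = (-(1/9)z + 5/9)(-18z - 54) + (0)
Last nonzero remainder: -18z - 54. Dividing through by -18 gives the monic gcd z + 3.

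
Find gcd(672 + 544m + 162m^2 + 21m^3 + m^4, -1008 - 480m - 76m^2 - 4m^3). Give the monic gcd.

Repeated division with remainder:
  m^4 + 21m^3 + 162m^2 + 544m + 672 = (-(1/4)m - 1/2)(-4m^3 - 76m^2 - 480m - 1008) + (4m^2 + 52m + 168)
  -4m^3 - 76m^2 - 480m - 1008 = (-m - 6)(4m^2 + 52m + 168) + (0)
Last nonzero remainder: 4m^2 + 52m + 168. Dividing through by 4 gives the monic gcd m^2 + 13m + 42.

42 + 13m + m^2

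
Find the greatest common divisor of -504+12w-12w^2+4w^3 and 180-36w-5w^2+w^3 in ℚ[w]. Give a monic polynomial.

-6+w

Repeated division with remainder:
  4w^3-12w^2+12w-504 = (4)(w^3-5w^2-36w+180) + (8w^2+156w-1224)
  w^3-5w^2-36w+180 = ((1/8)w-49/16)(8w^2+156w-1224) + ((2379/4)w-7137/2)
  8w^2+156w-1224 = ((32/2379)w+272/793)((2379/4)w-7137/2) + (0)
Last nonzero remainder: (2379/4)w-7137/2. Dividing through by 2379/4 gives the monic gcd w-6.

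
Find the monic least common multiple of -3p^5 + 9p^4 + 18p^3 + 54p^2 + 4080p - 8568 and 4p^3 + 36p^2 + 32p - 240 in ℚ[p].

By polynomial division,
  -3p^5 + 9p^4 + 18p^3 + 54p^2 + 4080p - 8568 = (-(3/4)p^2 + 9p - 141/2)(4p^3 + 36p^2 + 32p - 240) + (2124p^2 + 8496p - 25488)
  4p^3 + 36p^2 + 32p - 240 = ((1/531)p + 5/531)(2124p^2 + 8496p - 25488) + (0)
Last nonzero remainder: 2124p^2 + 8496p - 25488. Dividing through by 2124 gives the monic gcd p^2 + 4p - 12.
Then lcm(f, g) = f·g / gcd(f, g); expanding and making the result monic gives the answer.

p^6 + 2p^5 - 21p^4 - 48p^3 - 1450p^2 - 3944p + 14280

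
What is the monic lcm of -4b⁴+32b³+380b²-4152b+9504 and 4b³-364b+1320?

Apply the Euclidean algorithm:
  -4b⁴+32b³+380b²-4152b+9504 = (-b+8)(4b³-364b+1320) + (16b²+80b-1056)
  4b³-364b+1320 = ((1/4)b-5/4)(16b²+80b-1056) + (0)
Last nonzero remainder: 16b²+80b-1056. Dividing through by 16 gives the monic gcd b²+5b-66.
Then lcm(f, g) = f·g / gcd(f, g); expanding and making the result monic gives the answer.

b⁵-13b⁴-55b³+1513b²-7566b+11880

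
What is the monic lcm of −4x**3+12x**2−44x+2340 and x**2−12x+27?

x**4−6x**3+20x**2−618x+1755

Repeated division with remainder:
  −4x**3+12x**2−44x+2340 = (−4x−36)(x**2−12x+27) + (−368x+3312)
  x**2−12x+27 = (−(1/368)x+3/368)(−368x+3312) + (0)
Last nonzero remainder: −368x+3312. Dividing through by −368 gives the monic gcd x−9.
Then lcm(f, g) = f·g / gcd(f, g); expanding and making the result monic gives the answer.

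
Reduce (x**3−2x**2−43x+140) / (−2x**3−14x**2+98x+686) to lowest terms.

By polynomial division,
  x**3−2x**2−43x+140 = (−1/2)(−2x**3−14x**2+98x+686) + (−9x**2+6x+483)
  −2x**3−14x**2+98x+686 = ((2/9)x+46/27)(−9x**2+6x+483) + (−(176/9)x−1232/9)
  −9x**2+6x+483 = ((81/176)x−621/176)(−(176/9)x−1232/9) + (0)
Last nonzero remainder: −(176/9)x−1232/9. Dividing through by −176/9 gives the monic gcd x+7.
Cancel x+7 from numerator and denominator to get the reduced form.

(−x**2+9x−20)/(2x**2−98)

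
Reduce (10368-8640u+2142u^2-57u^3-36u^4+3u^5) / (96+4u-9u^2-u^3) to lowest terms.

Euclidean algorithm in ℚ[u]:
  3u^5-36u^4-57u^3+2142u^2-8640u+10368 = (-3u^2+63u-522)(-u^3-9u^2+4u+96) + (-2520u^2-12600u+60480)
  -u^3-9u^2+4u+96 = ((1/2520)u+1/630)(-2520u^2-12600u+60480) + (0)
Last nonzero remainder: -2520u^2-12600u+60480. Dividing through by -2520 gives the monic gcd u^2+5u-24.
Cancel u^2+5u-24 from numerator and denominator to get the reduced form.

(432-270u+51u^2-3u^3)/(4+u)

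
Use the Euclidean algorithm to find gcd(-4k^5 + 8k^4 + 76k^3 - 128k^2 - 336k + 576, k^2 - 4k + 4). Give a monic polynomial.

Apply the Euclidean algorithm:
  -4k^5 + 8k^4 + 76k^3 - 128k^2 - 336k + 576 = (-4k^3 - 8k^2 + 60k + 144)(k^2 - 4k + 4) + (0)
The last nonzero remainder k^2 - 4k + 4 is already monic.

k^2 - 4k + 4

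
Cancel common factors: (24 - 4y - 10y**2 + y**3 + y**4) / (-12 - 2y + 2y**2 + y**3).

(-12 - 4y + 3y**2 + y**3)/(6 + 4y + y**2)

Euclidean algorithm in ℚ[y]:
  y**4 + y**3 - 10y**2 - 4y + 24 = (y - 1)(y**3 + 2y**2 - 2y - 12) + (-6y**2 + 6y + 12)
  y**3 + 2y**2 - 2y - 12 = (-(1/6)y - 1/2)(-6y**2 + 6y + 12) + (3y - 6)
  -6y**2 + 6y + 12 = (-2y - 2)(3y - 6) + (0)
Last nonzero remainder: 3y - 6. Dividing through by 3 gives the monic gcd y - 2.
Cancel y - 2 from numerator and denominator to get the reduced form.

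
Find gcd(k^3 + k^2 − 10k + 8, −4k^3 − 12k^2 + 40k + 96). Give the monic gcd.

By polynomial division,
  k^3 + k^2 − 10k + 8 = (−1/4)(−4k^3 − 12k^2 + 40k + 96) + (−2k^2 + 32)
  −4k^3 − 12k^2 + 40k + 96 = (2k + 6)(−2k^2 + 32) + (−24k − 96)
  −2k^2 + 32 = ((1/12)k − 1/3)(−24k − 96) + (0)
Last nonzero remainder: −24k − 96. Dividing through by −24 gives the monic gcd k + 4.

k + 4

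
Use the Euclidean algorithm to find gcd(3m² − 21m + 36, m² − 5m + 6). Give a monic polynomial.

m − 3

Repeated division with remainder:
  3m² − 21m + 36 = (3)(m² − 5m + 6) + (−6m + 18)
  m² − 5m + 6 = (−(1/6)m + 1/3)(−6m + 18) + (0)
Last nonzero remainder: −6m + 18. Dividing through by −6 gives the monic gcd m − 3.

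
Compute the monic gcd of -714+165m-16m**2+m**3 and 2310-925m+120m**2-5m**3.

Apply the Euclidean algorithm:
  m**3-16m**2+165m-714 = (-1/5)(-5m**3+120m**2-925m+2310) + (8m**2-20m-252)
  -5m**3+120m**2-925m+2310 = (-(5/8)m+215/16)(8m**2-20m-252) + (-(3255/4)m+22785/4)
  8m**2-20m-252 = (-(32/3255)m-48/1085)(-(3255/4)m+22785/4) + (0)
Last nonzero remainder: -(3255/4)m+22785/4. Dividing through by -3255/4 gives the monic gcd m-7.

-7+m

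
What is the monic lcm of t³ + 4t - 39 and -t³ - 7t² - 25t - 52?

By polynomial division,
  t³ + 4t - 39 = (-1)(-t³ - 7t² - 25t - 52) + (-7t² - 21t - 91)
  -t³ - 7t² - 25t - 52 = ((1/7)t + 4/7)(-7t² - 21t - 91) + (0)
Last nonzero remainder: -7t² - 21t - 91. Dividing through by -7 gives the monic gcd t² + 3t + 13.
Then lcm(f, g) = f·g / gcd(f, g); expanding and making the result monic gives the answer.

t⁴ + 4t³ + 4t² - 23t - 156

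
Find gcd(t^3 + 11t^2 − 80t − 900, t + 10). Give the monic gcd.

Apply the Euclidean algorithm:
  t^3 + 11t^2 − 80t − 900 = (t^2 + t − 90)(t + 10) + (0)
The last nonzero remainder t + 10 is already monic.

t + 10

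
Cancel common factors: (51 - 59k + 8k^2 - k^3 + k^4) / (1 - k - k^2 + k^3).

Euclidean algorithm in ℚ[k]:
  k^4 - k^3 + 8k^2 - 59k + 51 = (k)(k^3 - k^2 - k + 1) + (9k^2 - 60k + 51)
  k^3 - k^2 - k + 1 = ((1/9)k + 17/27)(9k^2 - 60k + 51) + ((280/9)k - 280/9)
  9k^2 - 60k + 51 = ((81/280)k - 459/280)((280/9)k - 280/9) + (0)
Last nonzero remainder: (280/9)k - 280/9. Dividing through by 280/9 gives the monic gcd k - 1.
Cancel k - 1 from numerator and denominator to get the reduced form.

(-51 + 8k + k^3)/(-1 + k^2)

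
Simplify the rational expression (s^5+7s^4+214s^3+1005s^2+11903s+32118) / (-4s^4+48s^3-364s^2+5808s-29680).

Apply the Euclidean algorithm:
  s^5+7s^4+214s^3+1005s^2+11903s+32118 = (-(1/4)s-19/4)(-4s^4+48s^3-364s^2+5808s-29680) + (351s^3+728s^2+32071s-108862)
  -4s^4+48s^3-364s^2+5808s-29680 = (-(4/351)s+1520/9477)(351s^3+728s^2+32071s-108862) + (-(84040/729)s^2-(420200/729)s-8908240/729)
  351s^3+728s^2+32071s-108862 = (-(255879/84040)s+748683/84040)(-(84040/729)s^2-(420200/729)s-8908240/729) + (0)
Last nonzero remainder: -(84040/729)s^2-(420200/729)s-8908240/729. Dividing through by -84040/729 gives the monic gcd s^2+5s+106.
Cancel s^2+5s+106 from numerator and denominator to get the reduced form.

(-s^3-2s^2-98s-303)/(4s^2-68s+280)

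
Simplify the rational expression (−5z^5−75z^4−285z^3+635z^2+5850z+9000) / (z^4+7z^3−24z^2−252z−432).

(−5z^3−30z^2+75z+500)/(z^2−2z−24)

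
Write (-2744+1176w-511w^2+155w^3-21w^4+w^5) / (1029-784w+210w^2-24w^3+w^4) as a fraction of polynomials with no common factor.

(8+w^2)/(-3+w)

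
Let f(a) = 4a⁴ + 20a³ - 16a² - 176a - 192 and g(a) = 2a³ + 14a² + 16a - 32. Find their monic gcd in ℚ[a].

a + 4

By polynomial division,
  4a⁴ + 20a³ - 16a² - 176a - 192 = (2a - 4)(2a³ + 14a² + 16a - 32) + (8a² - 48a - 320)
  2a³ + 14a² + 16a - 32 = ((1/4)a + 13/4)(8a² - 48a - 320) + (252a + 1008)
  8a² - 48a - 320 = ((2/63)a - 20/63)(252a + 1008) + (0)
Last nonzero remainder: 252a + 1008. Dividing through by 252 gives the monic gcd a + 4.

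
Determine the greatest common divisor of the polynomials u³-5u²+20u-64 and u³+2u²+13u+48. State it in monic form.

Euclidean algorithm in ℚ[u]:
  u³-5u²+20u-64 = (u³+2u²+13u+48) + (-7u²+7u-112)
  u³+2u²+13u+48 = (-(1/7)u-3/7)(-7u²+7u-112) + (0)
Last nonzero remainder: -7u²+7u-112. Dividing through by -7 gives the monic gcd u²-u+16.

u²-u+16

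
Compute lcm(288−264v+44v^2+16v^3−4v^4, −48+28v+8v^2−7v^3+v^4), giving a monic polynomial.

576−384v−116v^2+120v^3−11v^4−6v^5+v^6

Repeated division with remainder:
  −4v^4+16v^3+44v^2−264v+288 = (−4)(v^4−7v^3+8v^2+28v−48) + (−12v^3+76v^2−152v+96)
  v^4−7v^3+8v^2+28v−48 = (−(1/12)v+1/18)(−12v^3+76v^2−152v+96) + (−(80/9)v^2+(400/9)v−160/3)
  −12v^3+76v^2−152v+96 = ((27/20)v−9/5)(−(80/9)v^2+(400/9)v−160/3) + (0)
Last nonzero remainder: −(80/9)v^2+(400/9)v−160/3. Dividing through by −80/9 gives the monic gcd v^2−5v+6.
Then lcm(f, g) = f·g / gcd(f, g); expanding and making the result monic gives the answer.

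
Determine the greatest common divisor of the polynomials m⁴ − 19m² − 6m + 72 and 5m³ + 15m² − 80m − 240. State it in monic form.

m² − m − 12

By polynomial division,
  m⁴ − 19m² − 6m + 72 = ((1/5)m − 3/5)(5m³ + 15m² − 80m − 240) + (6m² − 6m − 72)
  5m³ + 15m² − 80m − 240 = ((5/6)m + 10/3)(6m² − 6m − 72) + (0)
Last nonzero remainder: 6m² − 6m − 72. Dividing through by 6 gives the monic gcd m² − m − 12.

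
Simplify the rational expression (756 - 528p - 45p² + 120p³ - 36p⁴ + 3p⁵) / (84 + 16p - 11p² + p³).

(-54 + 57p - 21p² + 3p³)/(-6 + p)

By polynomial division,
  3p⁵ - 36p⁴ + 120p³ - 45p² - 528p + 756 = (3p² - 3p + 39)(p³ - 11p² + 16p + 84) + (180p² - 900p - 2520)
  p³ - 11p² + 16p + 84 = ((1/180)p - 1/30)(180p² - 900p - 2520) + (0)
Last nonzero remainder: 180p² - 900p - 2520. Dividing through by 180 gives the monic gcd p² - 5p - 14.
Cancel p² - 5p - 14 from numerator and denominator to get the reduced form.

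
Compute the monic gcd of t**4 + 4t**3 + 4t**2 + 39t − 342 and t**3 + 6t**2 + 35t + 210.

Euclidean algorithm in ℚ[t]:
  t**4 + 4t**3 + 4t**2 + 39t − 342 = (t − 2)(t**3 + 6t**2 + 35t + 210) + (−19t**2 − 101t + 78)
  t**3 + 6t**2 + 35t + 210 = (−(1/19)t − 13/361)(−19t**2 − 101t + 78) + ((12804/361)t + 76824/361)
  −19t**2 − 101t + 78 = (−(6859/12804)t + 4693/12804)((12804/361)t + 76824/361) + (0)
Last nonzero remainder: (12804/361)t + 76824/361. Dividing through by 12804/361 gives the monic gcd t + 6.

t + 6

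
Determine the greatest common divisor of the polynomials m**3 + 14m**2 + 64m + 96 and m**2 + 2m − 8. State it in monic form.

Repeated division with remainder:
  m**3 + 14m**2 + 64m + 96 = (m + 12)(m**2 + 2m − 8) + (48m + 192)
  m**2 + 2m − 8 = ((1/48)m − 1/24)(48m + 192) + (0)
Last nonzero remainder: 48m + 192. Dividing through by 48 gives the monic gcd m + 4.

m + 4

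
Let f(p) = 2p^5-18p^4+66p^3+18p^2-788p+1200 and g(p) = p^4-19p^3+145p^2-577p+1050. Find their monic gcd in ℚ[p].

Apply the Euclidean algorithm:
  2p^5-18p^4+66p^3+18p^2-788p+1200 = (2p+20)(p^4-19p^3+145p^2-577p+1050) + (156p^3-1728p^2+8652p-19800)
  p^4-19p^3+145p^2-577p+1050 = ((1/156)p-103/2028)(156p^3-1728p^2+8652p-19800) + ((300/169)p^2-(1800/169)p+7500/169)
  156p^3-1728p^2+8652p-19800 = ((2197/25)p-11154/25)((300/169)p^2-(1800/169)p+7500/169) + (0)
Last nonzero remainder: (300/169)p^2-(1800/169)p+7500/169. Dividing through by 300/169 gives the monic gcd p^2-6p+25.

p^2-6p+25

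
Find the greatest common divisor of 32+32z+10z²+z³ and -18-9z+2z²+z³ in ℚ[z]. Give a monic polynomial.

2+z

By polynomial division,
  z³+10z²+32z+32 = (z³+2z²-9z-18) + (8z²+41z+50)
  z³+2z²-9z-18 = ((1/8)z-25/64)(8z²+41z+50) + ((49/64)z+49/32)
  8z²+41z+50 = ((512/49)z+1600/49)((49/64)z+49/32) + (0)
Last nonzero remainder: (49/64)z+49/32. Dividing through by 49/64 gives the monic gcd z+2.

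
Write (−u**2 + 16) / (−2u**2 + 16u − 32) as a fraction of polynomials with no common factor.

Euclidean algorithm in ℚ[u]:
  −u**2 + 16 = (1/2)(−2u**2 + 16u − 32) + (−8u + 32)
  −2u**2 + 16u − 32 = ((1/4)u − 1)(−8u + 32) + (0)
Last nonzero remainder: −8u + 32. Dividing through by −8 gives the monic gcd u − 4.
Cancel u − 4 from numerator and denominator to get the reduced form.

(u + 4)/(2u − 8)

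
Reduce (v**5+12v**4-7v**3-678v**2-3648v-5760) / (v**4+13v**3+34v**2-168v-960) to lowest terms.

Apply the Euclidean algorithm:
  v**5+12v**4-7v**3-678v**2-3648v-5760 = (v-1)(v**4+13v**3+34v**2-168v-960) + (-28v**3-476v**2-2856v-6720)
  v**4+13v**3+34v**2-168v-960 = (-(1/28)v+1/7)(-28v**3-476v**2-2856v-6720) + (0)
Last nonzero remainder: -28v**3-476v**2-2856v-6720. Dividing through by -28 gives the monic gcd v**3+17v**2+102v+240.
Cancel v**3+17v**2+102v+240 from numerator and denominator to get the reduced form.

(v**2-5v-24)/(v-4)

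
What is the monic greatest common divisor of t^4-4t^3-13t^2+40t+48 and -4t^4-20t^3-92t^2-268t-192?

t^2+4t+3

By polynomial division,
  t^4-4t^3-13t^2+40t+48 = (-1/4)(-4t^4-20t^3-92t^2-268t-192) + (-9t^3-36t^2-27t)
  -4t^4-20t^3-92t^2-268t-192 = ((4/9)t+4/9)(-9t^3-36t^2-27t) + (-64t^2-256t-192)
  -9t^3-36t^2-27t = ((9/64)t)(-64t^2-256t-192) + (0)
Last nonzero remainder: -64t^2-256t-192. Dividing through by -64 gives the monic gcd t^2+4t+3.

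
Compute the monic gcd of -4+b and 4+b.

1

Apply the Euclidean algorithm:
  b-4 = (b+4) + (-8)
  b+4 = (-(1/8)b-1/2)(-8) + (0)
The last nonzero remainder is the constant -8, so the polynomials are coprime and gcd = 1.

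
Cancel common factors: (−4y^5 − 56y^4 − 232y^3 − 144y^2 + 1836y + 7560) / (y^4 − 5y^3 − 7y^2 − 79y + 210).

By polynomial division,
  −4y^5 − 56y^4 − 232y^3 − 144y^2 + 1836y + 7560 = (−4y − 76)(y^4 − 5y^3 − 7y^2 − 79y + 210) + (−640y^3 − 992y^2 − 3328y + 23520)
  y^4 − 5y^3 − 7y^2 − 79y + 210 = (−(1/640)y + 131/12800)(−640y^3 − 992y^2 − 3328y + 23520) + (−(819/400)y^2 − (819/100)y − 2457/80)
  −640y^3 − 992y^2 − 3328y + 23520 = ((256000/819)y − 89600/117)(−(819/400)y^2 − (819/100)y − 2457/80) + (0)
Last nonzero remainder: −(819/400)y^2 − (819/100)y − 2457/80. Dividing through by −819/400 gives the monic gcd y^2 + 4y + 15.
Cancel y^2 + 4y + 15 from numerator and denominator to get the reduced form.

(−4y^3 − 40y^2 − 12y + 504)/(y^2 − 9y + 14)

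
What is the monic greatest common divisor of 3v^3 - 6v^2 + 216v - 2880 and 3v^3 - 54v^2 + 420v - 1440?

v - 8

Euclidean algorithm in ℚ[v]:
  3v^3 - 6v^2 + 216v - 2880 = (3v^3 - 54v^2 + 420v - 1440) + (48v^2 - 204v - 1440)
  3v^3 - 54v^2 + 420v - 1440 = ((1/16)v - 55/64)(48v^2 - 204v - 1440) + ((5355/16)v - 5355/2)
  48v^2 - 204v - 1440 = ((256/1785)v + 64/119)((5355/16)v - 5355/2) + (0)
Last nonzero remainder: (5355/16)v - 5355/2. Dividing through by 5355/16 gives the monic gcd v - 8.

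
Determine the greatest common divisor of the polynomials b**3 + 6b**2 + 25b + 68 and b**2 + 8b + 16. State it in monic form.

b + 4

Repeated division with remainder:
  b**3 + 6b**2 + 25b + 68 = (b - 2)(b**2 + 8b + 16) + (25b + 100)
  b**2 + 8b + 16 = ((1/25)b + 4/25)(25b + 100) + (0)
Last nonzero remainder: 25b + 100. Dividing through by 25 gives the monic gcd b + 4.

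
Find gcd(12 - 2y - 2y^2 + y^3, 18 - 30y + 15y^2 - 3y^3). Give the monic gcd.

6 - 4y + y^2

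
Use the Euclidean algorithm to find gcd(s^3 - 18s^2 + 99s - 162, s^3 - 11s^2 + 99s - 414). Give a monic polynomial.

By polynomial division,
  s^3 - 18s^2 + 99s - 162 = (s^3 - 11s^2 + 99s - 414) + (-7s^2 + 252)
  s^3 - 11s^2 + 99s - 414 = (-(1/7)s + 11/7)(-7s^2 + 252) + (135s - 810)
  -7s^2 + 252 = (-(7/135)s - 14/45)(135s - 810) + (0)
Last nonzero remainder: 135s - 810. Dividing through by 135 gives the monic gcd s - 6.

s - 6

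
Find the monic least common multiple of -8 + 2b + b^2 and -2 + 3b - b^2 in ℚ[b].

By polynomial division,
  b^2 + 2b - 8 = (-1)(-b^2 + 3b - 2) + (5b - 10)
  -b^2 + 3b - 2 = (-(1/5)b + 1/5)(5b - 10) + (0)
Last nonzero remainder: 5b - 10. Dividing through by 5 gives the monic gcd b - 2.
Then lcm(f, g) = f·g / gcd(f, g); expanding and making the result monic gives the answer.

8 - 10b + b^2 + b^3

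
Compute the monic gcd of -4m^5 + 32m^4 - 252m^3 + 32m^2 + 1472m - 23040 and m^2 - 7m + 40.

m^2 - 7m + 40

By polynomial division,
  -4m^5 + 32m^4 - 252m^3 + 32m^2 + 1472m - 23040 = (-4m^3 + 4m^2 - 64m - 576)(m^2 - 7m + 40) + (0)
The last nonzero remainder m^2 - 7m + 40 is already monic.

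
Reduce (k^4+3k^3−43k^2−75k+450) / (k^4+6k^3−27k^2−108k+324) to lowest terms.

(k^2−25)/(k^2+3k−18)

Apply the Euclidean algorithm:
  k^4+3k^3−43k^2−75k+450 = (k^4+6k^3−27k^2−108k+324) + (−3k^3−16k^2+33k+126)
  k^4+6k^3−27k^2−108k+324 = (−(1/3)k−2/9)(−3k^3−16k^2+33k+126) + (−(176/9)k^2−(176/3)k+352)
  −3k^3−16k^2+33k+126 = ((27/176)k+63/176)(−(176/9)k^2−(176/3)k+352) + (0)
Last nonzero remainder: −(176/9)k^2−(176/3)k+352. Dividing through by −176/9 gives the monic gcd k^2+3k−18.
Cancel k^2+3k−18 from numerator and denominator to get the reduced form.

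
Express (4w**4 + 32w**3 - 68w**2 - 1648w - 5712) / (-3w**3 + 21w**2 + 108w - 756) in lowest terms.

Repeated division with remainder:
  4w**4 + 32w**3 - 68w**2 - 1648w - 5712 = (-(4/3)w - 20)(-3w**3 + 21w**2 + 108w - 756) + (496w**2 - 496w - 20832)
  -3w**3 + 21w**2 + 108w - 756 = (-(3/496)w + 9/248)(496w**2 - 496w - 20832) + (0)
Last nonzero remainder: 496w**2 - 496w - 20832. Dividing through by 496 gives the monic gcd w**2 - w - 42.
Cancel w**2 - w - 42 from numerator and denominator to get the reduced form.

(-4w**2 - 36w - 136)/(3w - 18)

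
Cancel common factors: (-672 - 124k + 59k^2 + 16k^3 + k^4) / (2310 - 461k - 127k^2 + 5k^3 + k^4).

(32 + 12k + k^2)/(-110 + k + k^2)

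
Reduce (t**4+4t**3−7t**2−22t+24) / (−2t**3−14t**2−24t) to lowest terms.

(−t**2+3t−2)/(2t)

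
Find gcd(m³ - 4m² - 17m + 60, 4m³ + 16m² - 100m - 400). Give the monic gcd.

m² - m - 20

Euclidean algorithm in ℚ[m]:
  m³ - 4m² - 17m + 60 = (1/4)(4m³ + 16m² - 100m - 400) + (-8m² + 8m + 160)
  4m³ + 16m² - 100m - 400 = (-(1/2)m - 5/2)(-8m² + 8m + 160) + (0)
Last nonzero remainder: -8m² + 8m + 160. Dividing through by -8 gives the monic gcd m² - m - 20.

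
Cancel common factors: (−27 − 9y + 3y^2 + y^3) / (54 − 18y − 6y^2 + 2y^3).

(3 + y)/(−6 + 2y)

Apply the Euclidean algorithm:
  y^3 + 3y^2 − 9y − 27 = (1/2)(2y^3 − 6y^2 − 18y + 54) + (6y^2 − 54)
  2y^3 − 6y^2 − 18y + 54 = ((1/3)y − 1)(6y^2 − 54) + (0)
Last nonzero remainder: 6y^2 − 54. Dividing through by 6 gives the monic gcd y^2 − 9.
Cancel y^2 − 9 from numerator and denominator to get the reduced form.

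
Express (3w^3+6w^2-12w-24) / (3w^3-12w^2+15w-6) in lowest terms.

Apply the Euclidean algorithm:
  3w^3+6w^2-12w-24 = (3w^3-12w^2+15w-6) + (18w^2-27w-18)
  3w^3-12w^2+15w-6 = ((1/6)w-5/12)(18w^2-27w-18) + ((27/4)w-27/2)
  18w^2-27w-18 = ((8/3)w+4/3)((27/4)w-27/2) + (0)
Last nonzero remainder: (27/4)w-27/2. Dividing through by 27/4 gives the monic gcd w-2.
Cancel w-2 from numerator and denominator to get the reduced form.

(w^2+4w+4)/(w^2-2w+1)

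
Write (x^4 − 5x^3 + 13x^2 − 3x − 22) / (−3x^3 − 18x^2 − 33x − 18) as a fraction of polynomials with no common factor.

(−x^3 + 6x^2 − 19x + 22)/(3x^2 + 15x + 18)

Repeated division with remainder:
  x^4 − 5x^3 + 13x^2 − 3x − 22 = (−(1/3)x + 11/3)(−3x^3 − 18x^2 − 33x − 18) + (68x^2 + 112x + 44)
  −3x^3 − 18x^2 − 33x − 18 = (−(3/68)x − 111/578)(68x^2 + 112x + 44) + (−(2760/289)x − 2760/289)
  68x^2 + 112x + 44 = (−(4913/690)x − 3179/690)(−(2760/289)x − 2760/289) + (0)
Last nonzero remainder: −(2760/289)x − 2760/289. Dividing through by −2760/289 gives the monic gcd x + 1.
Cancel x + 1 from numerator and denominator to get the reduced form.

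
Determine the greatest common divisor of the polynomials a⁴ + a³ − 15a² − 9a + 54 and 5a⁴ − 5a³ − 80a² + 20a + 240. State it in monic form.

a² + a − 6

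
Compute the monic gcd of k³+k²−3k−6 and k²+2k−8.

k−2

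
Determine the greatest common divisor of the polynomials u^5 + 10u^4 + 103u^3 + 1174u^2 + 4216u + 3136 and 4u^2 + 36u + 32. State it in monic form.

u^2 + 9u + 8

Apply the Euclidean algorithm:
  u^5 + 10u^4 + 103u^3 + 1174u^2 + 4216u + 3136 = ((1/4)u^3 + (1/4)u^2 + (43/2)u + 98)(4u^2 + 36u + 32) + (0)
Last nonzero remainder: 4u^2 + 36u + 32. Dividing through by 4 gives the monic gcd u^2 + 9u + 8.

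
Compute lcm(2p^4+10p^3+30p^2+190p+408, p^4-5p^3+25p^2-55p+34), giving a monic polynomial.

p^6+2p^5+2p^4+60p^3-51p^2-422p+408

Repeated division with remainder:
  2p^4+10p^3+30p^2+190p+408 = (2)(p^4-5p^3+25p^2-55p+34) + (20p^3-20p^2+300p+340)
  p^4-5p^3+25p^2-55p+34 = ((1/20)p-1/5)(20p^3-20p^2+300p+340) + (6p^2-12p+102)
  20p^3-20p^2+300p+340 = ((10/3)p+10/3)(6p^2-12p+102) + (0)
Last nonzero remainder: 6p^2-12p+102. Dividing through by 6 gives the monic gcd p^2-2p+17.
Then lcm(f, g) = f·g / gcd(f, g); expanding and making the result monic gives the answer.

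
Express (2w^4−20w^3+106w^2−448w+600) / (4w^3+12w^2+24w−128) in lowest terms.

(w^3−8w^2+37w−150)/(2w^2+10w+32)

By polynomial division,
  2w^4−20w^3+106w^2−448w+600 = ((1/2)w−13/2)(4w^3+12w^2+24w−128) + (172w^2−228w−232)
  4w^3+12w^2+24w−128 = ((1/43)w+186/1849)(172w^2−228w−232) + ((96760/1849)w−193520/1849)
  172w^2−228w−232 = ((79507/24190)w+53621/24190)((96760/1849)w−193520/1849) + (0)
Last nonzero remainder: (96760/1849)w−193520/1849. Dividing through by 96760/1849 gives the monic gcd w−2.
Cancel w−2 from numerator and denominator to get the reduced form.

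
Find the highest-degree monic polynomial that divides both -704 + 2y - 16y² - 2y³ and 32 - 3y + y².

32 - 3y + y²

By polynomial division,
  -2y³ - 16y² + 2y - 704 = (-2y - 22)(y² - 3y + 32) + (0)
The last nonzero remainder y² - 3y + 32 is already monic.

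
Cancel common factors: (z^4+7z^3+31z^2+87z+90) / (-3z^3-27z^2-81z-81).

(-z^3-4z^2-19z-30)/(3z^2+18z+27)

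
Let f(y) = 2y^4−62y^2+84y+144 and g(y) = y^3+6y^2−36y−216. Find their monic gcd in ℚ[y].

y+6

By polynomial division,
  2y^4−62y^2+84y+144 = (2y−12)(y^3+6y^2−36y−216) + (82y^2+84y−2448)
  y^3+6y^2−36y−216 = ((1/82)y+102/1681)(82y^2+84y−2448) + (−(18900/1681)y−113400/1681)
  82y^2+84y−2448 = (−(68921/9450)y+57154/1575)(−(18900/1681)y−113400/1681) + (0)
Last nonzero remainder: −(18900/1681)y−113400/1681. Dividing through by −18900/1681 gives the monic gcd y+6.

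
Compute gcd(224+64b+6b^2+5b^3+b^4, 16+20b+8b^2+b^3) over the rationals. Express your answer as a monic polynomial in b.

By polynomial division,
  b^4+5b^3+6b^2+64b+224 = (b-3)(b^3+8b^2+20b+16) + (10b^2+108b+272)
  b^3+8b^2+20b+16 = ((1/10)b-7/25)(10b^2+108b+272) + ((576/25)b+2304/25)
  10b^2+108b+272 = ((125/288)b+425/144)((576/25)b+2304/25) + (0)
Last nonzero remainder: (576/25)b+2304/25. Dividing through by 576/25 gives the monic gcd b+4.

4+b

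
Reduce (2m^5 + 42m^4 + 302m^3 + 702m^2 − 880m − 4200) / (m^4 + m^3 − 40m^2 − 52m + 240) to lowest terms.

(2m^3 + 36m^2 + 214m + 420)/(m^2 − 2m − 24)

By polynomial division,
  2m^5 + 42m^4 + 302m^3 + 702m^2 − 880m − 4200 = (2m + 40)(m^4 + m^3 − 40m^2 − 52m + 240) + (342m^3 + 2406m^2 + 720m − 13800)
  m^4 + m^3 − 40m^2 − 52m + 240 = ((1/342)m − 172/9747)(342m^3 + 2406m^2 + 720m − 13800) + ((1144/3249)m^2 + (1144/1083)m − 11440/3249)
  342m^3 + 2406m^2 + 720m − 13800 = ((555579/572)m + 1120905/286)((1144/3249)m^2 + (1144/1083)m − 11440/3249) + (0)
Last nonzero remainder: (1144/3249)m^2 + (1144/1083)m − 11440/3249. Dividing through by 1144/3249 gives the monic gcd m^2 + 3m − 10.
Cancel m^2 + 3m − 10 from numerator and denominator to get the reduced form.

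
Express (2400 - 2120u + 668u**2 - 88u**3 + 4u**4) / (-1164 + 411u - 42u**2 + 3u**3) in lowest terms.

(-600 + 380u - 72u**2 + 4u**3)/(291 - 30u + 3u**2)

Repeated division with remainder:
  4u**4 - 88u**3 + 668u**2 - 2120u + 2400 = ((4/3)u - 32/3)(3u**3 - 42u**2 + 411u - 1164) + (-328u**2 + 3816u - 10016)
  3u**3 - 42u**2 + 411u - 1164 = (-(3/328)u + 291/13448)(-328u**2 + 3816u - 10016) + ((398088/1681)u - 1592352/1681)
  -328u**2 + 3816u - 10016 = (-(68921/49761)u + 526153/49761)((398088/1681)u - 1592352/1681) + (0)
Last nonzero remainder: (398088/1681)u - 1592352/1681. Dividing through by 398088/1681 gives the monic gcd u - 4.
Cancel u - 4 from numerator and denominator to get the reduced form.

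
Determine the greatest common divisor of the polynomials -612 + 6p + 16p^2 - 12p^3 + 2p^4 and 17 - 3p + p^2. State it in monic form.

17 - 3p + p^2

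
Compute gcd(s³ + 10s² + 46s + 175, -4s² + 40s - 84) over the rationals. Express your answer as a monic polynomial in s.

1

By polynomial division,
  s³ + 10s² + 46s + 175 = (-(1/4)s - 5)(-4s² + 40s - 84) + (225s - 245)
  -4s² + 40s - 84 = (-(4/225)s + 1604/10125)(225s - 245) + (-91504/2025)
  225s - 245 = (-(455625/91504)s + 70875/13072)(-91504/2025) + (0)
The last nonzero remainder is the constant -91504/2025, so the polynomials are coprime and gcd = 1.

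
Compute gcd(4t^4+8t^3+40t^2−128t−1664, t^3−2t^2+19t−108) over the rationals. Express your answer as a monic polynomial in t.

t−4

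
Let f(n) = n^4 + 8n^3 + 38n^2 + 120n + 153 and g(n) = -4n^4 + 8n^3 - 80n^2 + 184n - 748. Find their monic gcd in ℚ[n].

Euclidean algorithm in ℚ[n]:
  n^4 + 8n^3 + 38n^2 + 120n + 153 = (-1/4)(-4n^4 + 8n^3 - 80n^2 + 184n - 748) + (10n^3 + 18n^2 + 166n - 34)
  -4n^4 + 8n^3 - 80n^2 + 184n - 748 = (-(2/5)n + 38/25)(10n^3 + 18n^2 + 166n - 34) + (-(1024/25)n^2 - (2048/25)n - 17408/25)
  10n^3 + 18n^2 + 166n - 34 = (-(125/512)n + 25/512)(-(1024/25)n^2 - (2048/25)n - 17408/25) + (0)
Last nonzero remainder: -(1024/25)n^2 - (2048/25)n - 17408/25. Dividing through by -1024/25 gives the monic gcd n^2 + 2n + 17.

n^2 + 2n + 17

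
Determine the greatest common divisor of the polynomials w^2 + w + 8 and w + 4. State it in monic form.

Repeated division with remainder:
  w^2 + w + 8 = (w - 3)(w + 4) + (20)
  w + 4 = ((1/20)w + 1/5)(20) + (0)
The last nonzero remainder is the constant 20, so the polynomials are coprime and gcd = 1.

1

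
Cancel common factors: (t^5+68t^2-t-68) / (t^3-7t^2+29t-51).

(t^3+4t^2-t-4)/(t-3)

By polynomial division,
  t^5+68t^2-t-68 = (t^2+7t+20)(t^3-7t^2+29t-51) + (56t^2-224t+952)
  t^3-7t^2+29t-51 = ((1/56)t-3/56)(56t^2-224t+952) + (0)
Last nonzero remainder: 56t^2-224t+952. Dividing through by 56 gives the monic gcd t^2-4t+17.
Cancel t^2-4t+17 from numerator and denominator to get the reduced form.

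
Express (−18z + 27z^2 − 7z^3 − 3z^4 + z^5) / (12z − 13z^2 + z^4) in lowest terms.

(−6 + z + z^2)/(4 + z)

Apply the Euclidean algorithm:
  z^5 − 3z^4 − 7z^3 + 27z^2 − 18z = (z − 3)(z^4 − 13z^2 + 12z) + (6z^3 − 24z^2 + 18z)
  z^4 − 13z^2 + 12z = ((1/6)z + 2/3)(6z^3 − 24z^2 + 18z) + (0)
Last nonzero remainder: 6z^3 − 24z^2 + 18z. Dividing through by 6 gives the monic gcd z^3 − 4z^2 + 3z.
Cancel z^3 − 4z^2 + 3z from numerator and denominator to get the reduced form.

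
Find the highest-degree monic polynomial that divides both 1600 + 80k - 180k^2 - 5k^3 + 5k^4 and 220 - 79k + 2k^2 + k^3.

By polynomial division,
  5k^4 - 5k^3 - 180k^2 + 80k + 1600 = (5k - 15)(k^3 + 2k^2 - 79k + 220) + (245k^2 - 2205k + 4900)
  k^3 + 2k^2 - 79k + 220 = ((1/245)k + 11/245)(245k^2 - 2205k + 4900) + (0)
Last nonzero remainder: 245k^2 - 2205k + 4900. Dividing through by 245 gives the monic gcd k^2 - 9k + 20.

20 - 9k + k^2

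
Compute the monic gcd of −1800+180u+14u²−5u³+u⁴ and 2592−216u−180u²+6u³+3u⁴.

Euclidean algorithm in ℚ[u]:
  u⁴−5u³+14u²+180u−1800 = (1/3)(3u⁴+6u³−180u²−216u+2592) + (−7u³+74u²+252u−2664)
  3u⁴+6u³−180u²−216u+2592 = (−(3/7)u−264/49)(−7u³+74u²+252u−2664) + ((16008/49)u²−576288/49)
  −7u³+74u²+252u−2664 = (−(343/16008)u+1813/8004)((16008/49)u²−576288/49) + (0)
Last nonzero remainder: (16008/49)u²−576288/49. Dividing through by 16008/49 gives the monic gcd u²−36.

−36+u²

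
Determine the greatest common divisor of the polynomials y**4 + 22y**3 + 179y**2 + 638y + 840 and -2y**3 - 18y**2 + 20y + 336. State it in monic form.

By polynomial division,
  y**4 + 22y**3 + 179y**2 + 638y + 840 = (-(1/2)y - 13/2)(-2y**3 - 18y**2 + 20y + 336) + (72y**2 + 936y + 3024)
  -2y**3 - 18y**2 + 20y + 336 = (-(1/36)y + 1/9)(72y**2 + 936y + 3024) + (0)
Last nonzero remainder: 72y**2 + 936y + 3024. Dividing through by 72 gives the monic gcd y**2 + 13y + 42.

y**2 + 13y + 42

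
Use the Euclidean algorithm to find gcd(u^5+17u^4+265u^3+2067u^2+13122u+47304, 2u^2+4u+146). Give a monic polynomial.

Apply the Euclidean algorithm:
  u^5+17u^4+265u^3+2067u^2+13122u+47304 = ((1/2)u^3+(15/2)u^2+81u+324)(2u^2+4u+146) + (0)
Last nonzero remainder: 2u^2+4u+146. Dividing through by 2 gives the monic gcd u^2+2u+73.

u^2+2u+73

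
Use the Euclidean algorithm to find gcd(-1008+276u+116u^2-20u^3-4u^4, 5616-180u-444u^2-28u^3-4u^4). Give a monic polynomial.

Euclidean algorithm in ℚ[u]:
  -4u^4-20u^3+116u^2+276u-1008 = (-4u^4-28u^3-444u^2-180u+5616) + (8u^3+560u^2+456u-6624)
  -4u^4-28u^3-444u^2-180u+5616 = (-(1/2)u+63/2)(8u^3+560u^2+456u-6624) + (-17856u^2-17856u+214272)
  8u^3+560u^2+456u-6624 = (-(1/2232)u-23/744)(-17856u^2-17856u+214272) + (0)
Last nonzero remainder: -17856u^2-17856u+214272. Dividing through by -17856 gives the monic gcd u^2+u-12.

-12+u+u^2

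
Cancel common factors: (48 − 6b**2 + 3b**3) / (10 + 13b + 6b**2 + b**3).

By polynomial division,
  3b**3 − 6b**2 + 48 = (3)(b**3 + 6b**2 + 13b + 10) + (−24b**2 − 39b + 18)
  b**3 + 6b**2 + 13b + 10 = (−(1/24)b − 35/192)(−24b**2 − 39b + 18) + ((425/64)b + 425/32)
  −24b**2 − 39b + 18 = (−(1536/425)b + 576/425)((425/64)b + 425/32) + (0)
Last nonzero remainder: (425/64)b + 425/32. Dividing through by 425/64 gives the monic gcd b + 2.
Cancel b + 2 from numerator and denominator to get the reduced form.

(24 − 12b + 3b**2)/(5 + 4b + b**2)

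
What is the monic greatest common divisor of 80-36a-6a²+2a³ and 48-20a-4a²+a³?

-8+2a+a²

Apply the Euclidean algorithm:
  2a³-6a²-36a+80 = (2)(a³-4a²-20a+48) + (2a²+4a-16)
  a³-4a²-20a+48 = ((1/2)a-3)(2a²+4a-16) + (0)
Last nonzero remainder: 2a²+4a-16. Dividing through by 2 gives the monic gcd a²+2a-8.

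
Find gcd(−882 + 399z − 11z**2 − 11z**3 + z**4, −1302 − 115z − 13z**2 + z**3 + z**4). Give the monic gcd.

−42 − z + z**2

Apply the Euclidean algorithm:
  z**4 − 11z**3 − 11z**2 + 399z − 882 = (z**4 + z**3 − 13z**2 − 115z − 1302) + (−12z**3 + 2z**2 + 514z + 420)
  z**4 + z**3 − 13z**2 − 115z − 1302 = (−(1/12)z − 7/72)(−12z**3 + 2z**2 + 514z + 420) + ((1081/36)z**2 − (1081/36)z − 7567/6)
  −12z**3 + 2z**2 + 514z + 420 = (−(432/1081)z − 360/1081)((1081/36)z**2 − (1081/36)z − 7567/6) + (0)
Last nonzero remainder: (1081/36)z**2 − (1081/36)z − 7567/6. Dividing through by 1081/36 gives the monic gcd z**2 − z − 42.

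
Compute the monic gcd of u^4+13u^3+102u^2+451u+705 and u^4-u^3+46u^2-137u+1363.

u^2+5u+47

Repeated division with remainder:
  u^4+13u^3+102u^2+451u+705 = (u^4-u^3+46u^2-137u+1363) + (14u^3+56u^2+588u-658)
  u^4-u^3+46u^2-137u+1363 = ((1/14)u-5/14)(14u^3+56u^2+588u-658) + (24u^2+120u+1128)
  14u^3+56u^2+588u-658 = ((7/12)u-7/12)(24u^2+120u+1128) + (0)
Last nonzero remainder: 24u^2+120u+1128. Dividing through by 24 gives the monic gcd u^2+5u+47.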